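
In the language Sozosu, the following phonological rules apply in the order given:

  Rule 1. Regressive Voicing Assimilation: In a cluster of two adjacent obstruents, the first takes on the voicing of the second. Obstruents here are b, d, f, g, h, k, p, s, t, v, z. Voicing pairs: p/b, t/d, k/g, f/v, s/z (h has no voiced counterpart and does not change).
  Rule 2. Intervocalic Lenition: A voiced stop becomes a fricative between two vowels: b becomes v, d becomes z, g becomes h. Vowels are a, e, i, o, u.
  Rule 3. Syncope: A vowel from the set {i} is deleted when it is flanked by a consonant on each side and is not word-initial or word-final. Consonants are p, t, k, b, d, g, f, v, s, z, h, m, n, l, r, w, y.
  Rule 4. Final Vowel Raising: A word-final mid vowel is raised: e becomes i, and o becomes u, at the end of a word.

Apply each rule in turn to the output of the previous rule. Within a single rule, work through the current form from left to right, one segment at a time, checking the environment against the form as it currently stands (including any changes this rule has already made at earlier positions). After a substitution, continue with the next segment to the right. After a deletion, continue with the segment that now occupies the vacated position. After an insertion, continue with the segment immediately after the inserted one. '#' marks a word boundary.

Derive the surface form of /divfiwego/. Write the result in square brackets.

Rule 1 Regressive Voicing Assimilation: [divfiwego] → [diffiwego]
Rule 2 Intervocalic Lenition: [diffiwego] → [diffiweho]
Rule 3 Syncope: [diffiweho] → [dffweho]
Rule 4 Final Vowel Raising: [dffweho] → [dffwehu]

[dffwehu]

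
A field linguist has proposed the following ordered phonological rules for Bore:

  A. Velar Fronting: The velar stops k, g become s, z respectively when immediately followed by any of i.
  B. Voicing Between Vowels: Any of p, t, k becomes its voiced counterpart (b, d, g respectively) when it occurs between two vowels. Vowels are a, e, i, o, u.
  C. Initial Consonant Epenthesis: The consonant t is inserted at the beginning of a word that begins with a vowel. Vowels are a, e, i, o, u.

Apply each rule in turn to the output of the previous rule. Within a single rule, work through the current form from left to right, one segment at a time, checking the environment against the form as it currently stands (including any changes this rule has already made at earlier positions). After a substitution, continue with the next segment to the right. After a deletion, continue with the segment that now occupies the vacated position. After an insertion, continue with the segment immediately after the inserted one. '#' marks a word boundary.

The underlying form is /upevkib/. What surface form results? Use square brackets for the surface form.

[tubevsib]

A Velar Fronting: [upevkib] → [upevsib]
B Voicing Between Vowels: [upevsib] → [ubevsib]
C Initial Consonant Epenthesis: [ubevsib] → [tubevsib]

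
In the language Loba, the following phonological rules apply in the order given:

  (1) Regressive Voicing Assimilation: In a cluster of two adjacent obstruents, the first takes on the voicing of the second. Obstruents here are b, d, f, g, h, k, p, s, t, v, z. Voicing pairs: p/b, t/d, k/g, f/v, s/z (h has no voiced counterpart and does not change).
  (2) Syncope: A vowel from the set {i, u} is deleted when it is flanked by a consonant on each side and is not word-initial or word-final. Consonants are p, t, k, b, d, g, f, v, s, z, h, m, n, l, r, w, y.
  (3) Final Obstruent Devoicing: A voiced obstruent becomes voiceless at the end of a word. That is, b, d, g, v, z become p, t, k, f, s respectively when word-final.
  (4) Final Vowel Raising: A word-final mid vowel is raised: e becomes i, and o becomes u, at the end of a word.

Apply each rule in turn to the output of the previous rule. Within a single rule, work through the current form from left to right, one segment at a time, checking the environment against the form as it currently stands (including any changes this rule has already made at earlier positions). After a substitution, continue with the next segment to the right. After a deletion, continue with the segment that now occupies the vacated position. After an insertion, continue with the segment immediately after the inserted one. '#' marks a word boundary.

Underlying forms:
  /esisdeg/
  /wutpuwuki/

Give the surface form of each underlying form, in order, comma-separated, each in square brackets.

[eszdek], [wtpwki]

/esisdeg/:
  (1) Regressive Voicing Assimilation: [esisdeg] → [esizdeg]
  (2) Syncope: [esizdeg] → [eszdeg]
  (3) Final Obstruent Devoicing: [eszdeg] → [eszdek]
  (4) Final Vowel Raising: no change — [eszdek]
/wutpuwuki/:
  (1) Regressive Voicing Assimilation: no change — [wutpuwuki]
  (2) Syncope: [wutpuwuki] → [wtpwki]
  (3) Final Obstruent Devoicing: no change — [wtpwki]
  (4) Final Vowel Raising: no change — [wtpwki]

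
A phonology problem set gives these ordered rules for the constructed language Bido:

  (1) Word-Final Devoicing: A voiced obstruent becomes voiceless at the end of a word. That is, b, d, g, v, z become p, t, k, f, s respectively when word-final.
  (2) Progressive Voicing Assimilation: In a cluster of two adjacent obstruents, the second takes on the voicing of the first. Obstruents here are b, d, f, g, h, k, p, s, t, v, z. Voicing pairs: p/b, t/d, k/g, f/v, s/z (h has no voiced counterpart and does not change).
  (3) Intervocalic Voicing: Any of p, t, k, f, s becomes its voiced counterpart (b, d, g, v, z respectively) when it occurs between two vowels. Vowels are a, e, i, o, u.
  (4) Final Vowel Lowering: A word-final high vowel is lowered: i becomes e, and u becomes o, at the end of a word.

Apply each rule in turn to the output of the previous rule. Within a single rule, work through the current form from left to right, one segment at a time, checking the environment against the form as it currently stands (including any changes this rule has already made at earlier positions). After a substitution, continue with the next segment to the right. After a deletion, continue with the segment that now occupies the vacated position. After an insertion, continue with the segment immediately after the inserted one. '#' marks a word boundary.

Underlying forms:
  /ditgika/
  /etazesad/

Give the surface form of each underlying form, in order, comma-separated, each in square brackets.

/ditgika/:
  (1) Word-Final Devoicing: no change — [ditgika]
  (2) Progressive Voicing Assimilation: [ditgika] → [ditkika]
  (3) Intervocalic Voicing: [ditkika] → [ditkiga]
  (4) Final Vowel Lowering: no change — [ditkiga]
/etazesad/:
  (1) Word-Final Devoicing: [etazesad] → [etazesat]
  (2) Progressive Voicing Assimilation: no change — [etazesat]
  (3) Intervocalic Voicing: [etazesat] → [edazezat]
  (4) Final Vowel Lowering: no change — [edazezat]

[ditkiga], [edazezat]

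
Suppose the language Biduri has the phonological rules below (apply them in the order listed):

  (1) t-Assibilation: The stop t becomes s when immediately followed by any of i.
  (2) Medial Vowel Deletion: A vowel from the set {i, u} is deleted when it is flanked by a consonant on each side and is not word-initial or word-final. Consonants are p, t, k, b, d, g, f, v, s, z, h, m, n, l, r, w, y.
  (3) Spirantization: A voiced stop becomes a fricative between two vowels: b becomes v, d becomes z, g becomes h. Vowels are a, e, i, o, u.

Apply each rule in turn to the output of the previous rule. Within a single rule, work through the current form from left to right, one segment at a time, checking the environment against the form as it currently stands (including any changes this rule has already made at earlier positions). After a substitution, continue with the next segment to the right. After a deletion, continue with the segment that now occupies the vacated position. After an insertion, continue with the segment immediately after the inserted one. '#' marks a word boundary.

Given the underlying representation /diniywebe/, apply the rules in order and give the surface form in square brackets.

(1) t-Assibilation: no change — [diniywebe]
(2) Medial Vowel Deletion: [diniywebe] → [dnywebe]
(3) Spirantization: [dnywebe] → [dnyweve]

[dnyweve]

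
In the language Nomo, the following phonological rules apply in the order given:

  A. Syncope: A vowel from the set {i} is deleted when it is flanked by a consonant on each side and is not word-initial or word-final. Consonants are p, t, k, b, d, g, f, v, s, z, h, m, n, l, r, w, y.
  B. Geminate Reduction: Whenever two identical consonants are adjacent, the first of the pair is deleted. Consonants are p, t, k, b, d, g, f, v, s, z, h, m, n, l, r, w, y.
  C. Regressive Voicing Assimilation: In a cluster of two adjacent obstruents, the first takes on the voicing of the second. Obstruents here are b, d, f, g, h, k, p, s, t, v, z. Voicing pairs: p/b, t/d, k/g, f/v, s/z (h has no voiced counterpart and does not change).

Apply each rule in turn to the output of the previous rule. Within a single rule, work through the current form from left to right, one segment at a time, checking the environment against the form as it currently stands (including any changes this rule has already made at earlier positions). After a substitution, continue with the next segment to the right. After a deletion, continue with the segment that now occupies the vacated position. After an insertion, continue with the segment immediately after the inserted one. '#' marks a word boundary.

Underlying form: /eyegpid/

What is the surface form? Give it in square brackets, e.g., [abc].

[eyekbd]

A Syncope: [eyegpid] → [eyegpd]
B Geminate Reduction: no change — [eyegpd]
C Regressive Voicing Assimilation: [eyegpd] → [eyekbd]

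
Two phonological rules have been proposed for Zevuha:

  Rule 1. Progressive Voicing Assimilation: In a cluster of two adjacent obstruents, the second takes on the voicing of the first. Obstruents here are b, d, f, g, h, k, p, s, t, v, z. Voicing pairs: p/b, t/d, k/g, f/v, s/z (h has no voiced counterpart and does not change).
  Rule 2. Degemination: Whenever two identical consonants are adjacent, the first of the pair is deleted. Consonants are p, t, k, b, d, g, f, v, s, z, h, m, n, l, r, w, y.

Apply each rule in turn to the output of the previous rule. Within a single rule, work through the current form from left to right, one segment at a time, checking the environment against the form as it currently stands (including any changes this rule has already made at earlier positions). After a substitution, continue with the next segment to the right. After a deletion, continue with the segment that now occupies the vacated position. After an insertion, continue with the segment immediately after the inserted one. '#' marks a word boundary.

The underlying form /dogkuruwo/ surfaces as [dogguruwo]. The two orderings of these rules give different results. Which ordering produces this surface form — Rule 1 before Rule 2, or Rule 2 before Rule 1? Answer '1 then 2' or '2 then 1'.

2 then 1

Order 1 then 2:
  1 Progressive Voicing Assimilation: [dogkuruwo] → [dogguruwo]
  2 Degemination: [dogguruwo] → [doguruwo]
  result: [doguruwo]
Order 2 then 1:
  2 Degemination: no change — [dogkuruwo]
  1 Progressive Voicing Assimilation: [dogkuruwo] → [dogguruwo]
  result: [dogguruwo]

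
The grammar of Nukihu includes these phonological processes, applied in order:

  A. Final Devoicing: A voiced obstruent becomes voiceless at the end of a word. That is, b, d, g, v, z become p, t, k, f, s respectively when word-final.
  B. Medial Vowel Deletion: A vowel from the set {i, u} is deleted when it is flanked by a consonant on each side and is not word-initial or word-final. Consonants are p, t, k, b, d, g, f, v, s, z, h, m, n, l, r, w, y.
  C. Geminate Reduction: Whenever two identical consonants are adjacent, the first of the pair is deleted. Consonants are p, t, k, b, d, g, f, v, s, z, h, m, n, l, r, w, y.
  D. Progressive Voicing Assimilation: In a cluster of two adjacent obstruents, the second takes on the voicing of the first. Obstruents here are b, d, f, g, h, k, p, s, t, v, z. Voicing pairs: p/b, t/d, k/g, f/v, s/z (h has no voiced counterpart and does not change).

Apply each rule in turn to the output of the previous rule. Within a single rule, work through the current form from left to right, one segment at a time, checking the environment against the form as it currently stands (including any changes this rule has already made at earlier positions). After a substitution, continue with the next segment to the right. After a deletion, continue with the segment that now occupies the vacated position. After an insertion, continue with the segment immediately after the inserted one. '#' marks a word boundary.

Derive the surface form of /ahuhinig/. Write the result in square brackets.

A Final Devoicing: [ahuhinig] → [ahuhinik]
B Medial Vowel Deletion: [ahuhinik] → [ahhnk]
C Geminate Reduction: [ahhnk] → [ahnk]
D Progressive Voicing Assimilation: no change — [ahnk]

[ahnk]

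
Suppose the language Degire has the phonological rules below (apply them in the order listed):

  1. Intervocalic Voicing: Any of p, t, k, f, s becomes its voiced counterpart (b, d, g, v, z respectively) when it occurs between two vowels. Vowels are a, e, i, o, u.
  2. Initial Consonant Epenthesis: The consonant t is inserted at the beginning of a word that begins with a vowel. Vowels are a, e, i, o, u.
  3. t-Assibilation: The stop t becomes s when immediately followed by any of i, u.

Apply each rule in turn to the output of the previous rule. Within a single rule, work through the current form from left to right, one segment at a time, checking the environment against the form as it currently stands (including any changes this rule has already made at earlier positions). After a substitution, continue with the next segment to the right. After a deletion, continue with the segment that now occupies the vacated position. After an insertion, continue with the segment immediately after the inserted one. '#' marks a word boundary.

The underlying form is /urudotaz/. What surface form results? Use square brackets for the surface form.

1 Intervocalic Voicing: [urudotaz] → [urudodaz]
2 Initial Consonant Epenthesis: [urudodaz] → [turudodaz]
3 t-Assibilation: [turudodaz] → [surudodaz]

[surudodaz]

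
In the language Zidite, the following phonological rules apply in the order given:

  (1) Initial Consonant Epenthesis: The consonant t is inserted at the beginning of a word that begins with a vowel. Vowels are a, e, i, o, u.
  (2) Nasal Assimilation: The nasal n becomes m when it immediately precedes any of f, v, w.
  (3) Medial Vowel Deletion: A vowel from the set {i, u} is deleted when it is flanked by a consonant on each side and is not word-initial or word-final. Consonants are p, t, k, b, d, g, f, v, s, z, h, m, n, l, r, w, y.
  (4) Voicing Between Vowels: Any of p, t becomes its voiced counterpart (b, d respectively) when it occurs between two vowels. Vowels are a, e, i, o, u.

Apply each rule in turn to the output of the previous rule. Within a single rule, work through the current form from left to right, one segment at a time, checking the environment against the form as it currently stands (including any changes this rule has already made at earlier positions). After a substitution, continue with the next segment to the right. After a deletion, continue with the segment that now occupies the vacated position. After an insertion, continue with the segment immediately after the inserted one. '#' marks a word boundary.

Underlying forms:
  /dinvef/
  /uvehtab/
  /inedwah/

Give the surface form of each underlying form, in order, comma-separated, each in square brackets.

/dinvef/:
  (1) Initial Consonant Epenthesis: no change — [dinvef]
  (2) Nasal Assimilation: [dinvef] → [dimvef]
  (3) Medial Vowel Deletion: [dimvef] → [dmvef]
  (4) Voicing Between Vowels: no change — [dmvef]
/uvehtab/:
  (1) Initial Consonant Epenthesis: [uvehtab] → [tuvehtab]
  (2) Nasal Assimilation: no change — [tuvehtab]
  (3) Medial Vowel Deletion: [tuvehtab] → [tvehtab]
  (4) Voicing Between Vowels: no change — [tvehtab]
/inedwah/:
  (1) Initial Consonant Epenthesis: [inedwah] → [tinedwah]
  (2) Nasal Assimilation: no change — [tinedwah]
  (3) Medial Vowel Deletion: [tinedwah] → [tnedwah]
  (4) Voicing Between Vowels: no change — [tnedwah]

[dmvef], [tvehtab], [tnedwah]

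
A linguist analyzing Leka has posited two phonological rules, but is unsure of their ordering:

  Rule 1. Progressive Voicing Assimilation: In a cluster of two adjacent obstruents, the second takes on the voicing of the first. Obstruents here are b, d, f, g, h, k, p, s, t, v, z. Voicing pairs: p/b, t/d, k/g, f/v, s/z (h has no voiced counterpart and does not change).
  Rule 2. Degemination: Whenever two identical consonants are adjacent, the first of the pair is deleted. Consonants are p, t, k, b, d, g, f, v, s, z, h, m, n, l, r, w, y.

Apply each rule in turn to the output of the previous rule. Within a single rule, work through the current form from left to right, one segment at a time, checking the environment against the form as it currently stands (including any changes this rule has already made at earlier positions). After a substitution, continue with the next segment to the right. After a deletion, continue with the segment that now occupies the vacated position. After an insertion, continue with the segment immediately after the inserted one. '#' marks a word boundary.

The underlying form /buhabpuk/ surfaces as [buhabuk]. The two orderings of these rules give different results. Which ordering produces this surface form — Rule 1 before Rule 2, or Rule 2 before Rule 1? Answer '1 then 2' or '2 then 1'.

Order 1 then 2:
  1 Progressive Voicing Assimilation: [buhabpuk] → [buhabbuk]
  2 Degemination: [buhabbuk] → [buhabuk]
  result: [buhabuk]
Order 2 then 1:
  2 Degemination: no change — [buhabpuk]
  1 Progressive Voicing Assimilation: [buhabpuk] → [buhabbuk]
  result: [buhabbuk]

1 then 2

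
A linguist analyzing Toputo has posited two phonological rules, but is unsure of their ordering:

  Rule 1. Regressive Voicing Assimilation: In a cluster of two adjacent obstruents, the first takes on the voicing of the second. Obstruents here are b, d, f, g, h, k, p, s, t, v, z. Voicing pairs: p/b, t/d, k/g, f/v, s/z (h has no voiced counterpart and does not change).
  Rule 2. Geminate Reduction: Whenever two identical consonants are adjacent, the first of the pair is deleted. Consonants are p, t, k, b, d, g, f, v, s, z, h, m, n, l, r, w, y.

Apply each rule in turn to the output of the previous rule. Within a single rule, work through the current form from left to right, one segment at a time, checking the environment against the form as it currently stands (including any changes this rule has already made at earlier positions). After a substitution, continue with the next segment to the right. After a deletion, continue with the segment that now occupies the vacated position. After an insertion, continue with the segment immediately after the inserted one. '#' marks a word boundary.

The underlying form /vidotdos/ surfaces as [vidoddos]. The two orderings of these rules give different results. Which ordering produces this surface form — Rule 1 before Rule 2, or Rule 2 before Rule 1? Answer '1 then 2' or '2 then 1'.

Order 1 then 2:
  1 Regressive Voicing Assimilation: [vidotdos] → [vidoddos]
  2 Geminate Reduction: [vidoddos] → [vidodos]
  result: [vidodos]
Order 2 then 1:
  2 Geminate Reduction: no change — [vidotdos]
  1 Regressive Voicing Assimilation: [vidotdos] → [vidoddos]
  result: [vidoddos]

2 then 1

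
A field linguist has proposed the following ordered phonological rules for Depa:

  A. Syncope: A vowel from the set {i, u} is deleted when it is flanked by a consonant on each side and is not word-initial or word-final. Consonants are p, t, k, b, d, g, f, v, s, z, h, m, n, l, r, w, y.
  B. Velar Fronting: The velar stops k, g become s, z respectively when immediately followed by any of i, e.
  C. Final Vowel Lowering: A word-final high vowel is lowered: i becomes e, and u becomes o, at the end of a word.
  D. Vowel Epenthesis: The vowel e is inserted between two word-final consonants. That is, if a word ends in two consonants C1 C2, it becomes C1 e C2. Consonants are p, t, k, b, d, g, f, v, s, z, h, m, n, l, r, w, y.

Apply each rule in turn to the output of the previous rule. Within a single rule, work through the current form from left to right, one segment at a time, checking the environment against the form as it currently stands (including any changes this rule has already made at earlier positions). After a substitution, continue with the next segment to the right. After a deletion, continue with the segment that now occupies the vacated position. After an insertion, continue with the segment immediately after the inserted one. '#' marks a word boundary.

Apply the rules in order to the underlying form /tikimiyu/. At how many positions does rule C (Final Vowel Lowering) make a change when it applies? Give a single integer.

1

A Syncope: [tikimiyu] → [tkmyu]
B Velar Fronting: no change — [tkmyu]
C Final Vowel Lowering: [tkmyu] → [tkmyo]
D Vowel Epenthesis: no change — [tkmyo]
Rule C changed 1 position(s).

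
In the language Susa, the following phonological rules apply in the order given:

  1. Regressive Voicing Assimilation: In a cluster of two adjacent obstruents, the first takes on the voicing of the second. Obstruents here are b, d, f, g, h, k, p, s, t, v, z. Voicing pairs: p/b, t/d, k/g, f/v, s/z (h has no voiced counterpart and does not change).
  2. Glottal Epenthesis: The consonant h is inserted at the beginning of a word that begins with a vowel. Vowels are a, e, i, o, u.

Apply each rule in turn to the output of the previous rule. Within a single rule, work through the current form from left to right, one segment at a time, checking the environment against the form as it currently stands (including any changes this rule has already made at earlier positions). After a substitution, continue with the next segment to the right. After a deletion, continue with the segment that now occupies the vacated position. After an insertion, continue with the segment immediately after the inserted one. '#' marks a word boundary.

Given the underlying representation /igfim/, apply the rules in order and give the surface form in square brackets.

1 Regressive Voicing Assimilation: [igfim] → [ikfim]
2 Glottal Epenthesis: [ikfim] → [hikfim]

[hikfim]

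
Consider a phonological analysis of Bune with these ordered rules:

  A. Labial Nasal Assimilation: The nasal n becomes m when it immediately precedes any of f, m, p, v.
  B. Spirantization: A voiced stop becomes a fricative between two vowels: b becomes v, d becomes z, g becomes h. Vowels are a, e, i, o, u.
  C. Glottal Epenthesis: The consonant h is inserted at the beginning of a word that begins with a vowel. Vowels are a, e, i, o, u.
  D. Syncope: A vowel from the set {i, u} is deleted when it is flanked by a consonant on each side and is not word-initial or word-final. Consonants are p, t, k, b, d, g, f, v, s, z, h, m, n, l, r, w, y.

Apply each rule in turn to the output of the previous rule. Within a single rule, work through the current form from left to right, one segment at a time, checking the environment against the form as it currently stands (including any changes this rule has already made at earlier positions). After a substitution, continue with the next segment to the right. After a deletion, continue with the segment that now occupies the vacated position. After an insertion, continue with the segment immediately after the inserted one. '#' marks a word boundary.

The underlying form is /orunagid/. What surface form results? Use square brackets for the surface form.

[hornahd]

A Labial Nasal Assimilation: no change — [orunagid]
B Spirantization: [orunagid] → [orunahid]
C Glottal Epenthesis: [orunahid] → [horunahid]
D Syncope: [horunahid] → [hornahd]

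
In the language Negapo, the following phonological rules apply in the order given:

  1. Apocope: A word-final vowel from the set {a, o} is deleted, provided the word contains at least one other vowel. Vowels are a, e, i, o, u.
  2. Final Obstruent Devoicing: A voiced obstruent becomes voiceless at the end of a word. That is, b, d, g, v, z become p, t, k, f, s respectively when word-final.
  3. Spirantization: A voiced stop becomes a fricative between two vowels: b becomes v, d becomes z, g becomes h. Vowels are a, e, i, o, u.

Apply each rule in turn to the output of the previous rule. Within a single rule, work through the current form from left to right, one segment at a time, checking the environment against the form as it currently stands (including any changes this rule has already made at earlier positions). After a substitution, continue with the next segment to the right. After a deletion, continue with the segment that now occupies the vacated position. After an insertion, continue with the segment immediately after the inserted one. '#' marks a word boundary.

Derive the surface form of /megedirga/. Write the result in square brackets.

[mehezirk]

1 Apocope: [megedirga] → [megedirg]
2 Final Obstruent Devoicing: [megedirg] → [megedirk]
3 Spirantization: [megedirk] → [mehezirk]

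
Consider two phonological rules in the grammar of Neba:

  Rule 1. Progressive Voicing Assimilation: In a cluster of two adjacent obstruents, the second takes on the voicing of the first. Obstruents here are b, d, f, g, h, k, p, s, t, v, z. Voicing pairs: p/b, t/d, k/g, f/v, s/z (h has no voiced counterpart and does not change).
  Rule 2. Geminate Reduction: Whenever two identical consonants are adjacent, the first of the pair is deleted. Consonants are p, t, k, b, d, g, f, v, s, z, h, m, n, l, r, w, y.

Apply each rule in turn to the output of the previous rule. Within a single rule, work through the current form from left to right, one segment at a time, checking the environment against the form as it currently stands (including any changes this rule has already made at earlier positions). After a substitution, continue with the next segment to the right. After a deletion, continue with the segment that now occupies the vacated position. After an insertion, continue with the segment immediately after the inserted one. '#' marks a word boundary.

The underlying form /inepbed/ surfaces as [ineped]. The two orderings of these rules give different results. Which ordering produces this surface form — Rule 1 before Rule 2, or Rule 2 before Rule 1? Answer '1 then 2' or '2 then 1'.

Order 1 then 2:
  1 Progressive Voicing Assimilation: [inepbed] → [inepped]
  2 Geminate Reduction: [inepped] → [ineped]
  result: [ineped]
Order 2 then 1:
  2 Geminate Reduction: no change — [inepbed]
  1 Progressive Voicing Assimilation: [inepbed] → [inepped]
  result: [inepped]

1 then 2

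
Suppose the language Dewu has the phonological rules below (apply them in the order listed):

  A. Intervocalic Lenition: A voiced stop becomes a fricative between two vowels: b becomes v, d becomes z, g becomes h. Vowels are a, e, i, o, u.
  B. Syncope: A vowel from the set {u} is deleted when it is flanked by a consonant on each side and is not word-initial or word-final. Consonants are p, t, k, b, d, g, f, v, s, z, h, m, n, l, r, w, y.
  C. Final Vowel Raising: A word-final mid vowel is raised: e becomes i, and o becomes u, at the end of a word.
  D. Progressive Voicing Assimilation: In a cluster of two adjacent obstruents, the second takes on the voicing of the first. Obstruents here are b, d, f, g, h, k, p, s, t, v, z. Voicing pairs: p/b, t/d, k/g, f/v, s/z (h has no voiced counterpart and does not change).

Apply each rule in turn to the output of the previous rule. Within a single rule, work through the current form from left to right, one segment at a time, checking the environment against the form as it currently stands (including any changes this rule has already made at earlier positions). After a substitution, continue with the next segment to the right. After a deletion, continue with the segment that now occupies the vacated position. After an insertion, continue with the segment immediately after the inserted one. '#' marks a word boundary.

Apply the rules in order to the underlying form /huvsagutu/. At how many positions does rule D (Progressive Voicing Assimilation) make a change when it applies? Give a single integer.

A Intervocalic Lenition: [huvsagutu] → [huvsahutu]
B Syncope: [huvsahutu] → [hvsahtu]
C Final Vowel Raising: no change — [hvsahtu]
D Progressive Voicing Assimilation: [hvsahtu] → [hfsahtu]
Rule D changed 1 position(s).

1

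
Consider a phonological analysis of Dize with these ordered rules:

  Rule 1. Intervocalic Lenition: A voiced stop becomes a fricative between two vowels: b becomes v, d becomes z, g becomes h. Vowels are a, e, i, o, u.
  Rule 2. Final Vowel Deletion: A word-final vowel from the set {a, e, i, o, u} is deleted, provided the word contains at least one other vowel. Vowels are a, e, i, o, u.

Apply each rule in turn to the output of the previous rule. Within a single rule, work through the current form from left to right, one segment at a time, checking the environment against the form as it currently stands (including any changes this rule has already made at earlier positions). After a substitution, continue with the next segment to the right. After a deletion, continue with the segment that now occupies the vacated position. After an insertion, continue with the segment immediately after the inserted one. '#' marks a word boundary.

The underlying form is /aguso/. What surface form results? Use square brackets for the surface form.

[ahus]

Rule 1 Intervocalic Lenition: [aguso] → [ahuso]
Rule 2 Final Vowel Deletion: [ahuso] → [ahus]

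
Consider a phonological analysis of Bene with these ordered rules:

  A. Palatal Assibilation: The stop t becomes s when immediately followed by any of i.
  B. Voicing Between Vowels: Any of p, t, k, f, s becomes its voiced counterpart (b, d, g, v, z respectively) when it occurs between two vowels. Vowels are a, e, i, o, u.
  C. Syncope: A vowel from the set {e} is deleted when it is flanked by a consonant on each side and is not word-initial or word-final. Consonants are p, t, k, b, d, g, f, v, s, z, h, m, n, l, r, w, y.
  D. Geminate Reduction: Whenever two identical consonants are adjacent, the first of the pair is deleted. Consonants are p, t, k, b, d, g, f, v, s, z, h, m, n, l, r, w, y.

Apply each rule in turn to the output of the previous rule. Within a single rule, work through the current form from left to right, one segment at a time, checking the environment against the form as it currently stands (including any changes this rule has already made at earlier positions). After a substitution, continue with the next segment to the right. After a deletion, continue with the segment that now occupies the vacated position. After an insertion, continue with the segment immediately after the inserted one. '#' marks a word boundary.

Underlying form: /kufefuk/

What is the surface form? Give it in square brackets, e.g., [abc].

A Palatal Assibilation: no change — [kufefuk]
B Voicing Between Vowels: [kufefuk] → [kuvevuk]
C Syncope: [kuvevuk] → [kuvvuk]
D Geminate Reduction: [kuvvuk] → [kuvuk]

[kuvuk]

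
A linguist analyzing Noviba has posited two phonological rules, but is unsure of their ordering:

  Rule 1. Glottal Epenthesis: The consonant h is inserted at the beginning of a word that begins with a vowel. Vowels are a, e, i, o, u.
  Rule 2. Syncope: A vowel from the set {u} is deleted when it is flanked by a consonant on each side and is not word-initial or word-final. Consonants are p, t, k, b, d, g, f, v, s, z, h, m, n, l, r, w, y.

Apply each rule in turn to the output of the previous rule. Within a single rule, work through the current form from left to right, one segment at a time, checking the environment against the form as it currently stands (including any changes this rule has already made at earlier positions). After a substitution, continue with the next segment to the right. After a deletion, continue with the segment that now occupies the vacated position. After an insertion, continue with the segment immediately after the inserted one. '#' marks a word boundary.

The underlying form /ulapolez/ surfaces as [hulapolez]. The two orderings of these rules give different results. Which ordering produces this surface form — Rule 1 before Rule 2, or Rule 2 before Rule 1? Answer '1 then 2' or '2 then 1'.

Order 1 then 2:
  1 Glottal Epenthesis: [ulapolez] → [hulapolez]
  2 Syncope: [hulapolez] → [hlapolez]
  result: [hlapolez]
Order 2 then 1:
  2 Syncope: no change — [ulapolez]
  1 Glottal Epenthesis: [ulapolez] → [hulapolez]
  result: [hulapolez]

2 then 1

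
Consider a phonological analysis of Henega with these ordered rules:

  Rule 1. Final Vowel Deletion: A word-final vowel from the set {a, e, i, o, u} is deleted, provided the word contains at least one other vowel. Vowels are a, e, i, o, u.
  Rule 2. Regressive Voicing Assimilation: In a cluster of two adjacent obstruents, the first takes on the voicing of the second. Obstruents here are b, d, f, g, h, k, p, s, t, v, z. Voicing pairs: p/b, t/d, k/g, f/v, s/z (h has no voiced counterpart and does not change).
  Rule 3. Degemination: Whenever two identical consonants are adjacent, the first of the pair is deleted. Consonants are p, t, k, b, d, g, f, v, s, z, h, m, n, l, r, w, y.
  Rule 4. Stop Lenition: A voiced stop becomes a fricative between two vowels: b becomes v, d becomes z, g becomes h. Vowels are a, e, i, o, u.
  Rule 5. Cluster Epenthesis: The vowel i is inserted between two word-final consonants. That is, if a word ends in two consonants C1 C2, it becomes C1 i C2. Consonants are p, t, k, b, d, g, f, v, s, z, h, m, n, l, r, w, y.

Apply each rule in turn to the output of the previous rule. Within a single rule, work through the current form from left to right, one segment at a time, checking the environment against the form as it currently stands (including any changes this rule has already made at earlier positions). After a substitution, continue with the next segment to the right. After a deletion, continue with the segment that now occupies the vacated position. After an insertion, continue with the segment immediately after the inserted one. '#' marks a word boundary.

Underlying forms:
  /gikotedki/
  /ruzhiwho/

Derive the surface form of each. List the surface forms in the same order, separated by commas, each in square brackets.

/gikotedki/:
  Rule 1 Final Vowel Deletion: [gikotedki] → [gikotedk]
  Rule 2 Regressive Voicing Assimilation: [gikotedk] → [gikotetk]
  Rule 3 Degemination: no change — [gikotetk]
  Rule 4 Stop Lenition: no change — [gikotetk]
  Rule 5 Cluster Epenthesis: [gikotetk] → [gikotetik]
/ruzhiwho/:
  Rule 1 Final Vowel Deletion: [ruzhiwho] → [ruzhiwh]
  Rule 2 Regressive Voicing Assimilation: [ruzhiwh] → [rushiwh]
  Rule 3 Degemination: no change — [rushiwh]
  Rule 4 Stop Lenition: no change — [rushiwh]
  Rule 5 Cluster Epenthesis: [rushiwh] → [rushiwih]

[gikotetik], [rushiwih]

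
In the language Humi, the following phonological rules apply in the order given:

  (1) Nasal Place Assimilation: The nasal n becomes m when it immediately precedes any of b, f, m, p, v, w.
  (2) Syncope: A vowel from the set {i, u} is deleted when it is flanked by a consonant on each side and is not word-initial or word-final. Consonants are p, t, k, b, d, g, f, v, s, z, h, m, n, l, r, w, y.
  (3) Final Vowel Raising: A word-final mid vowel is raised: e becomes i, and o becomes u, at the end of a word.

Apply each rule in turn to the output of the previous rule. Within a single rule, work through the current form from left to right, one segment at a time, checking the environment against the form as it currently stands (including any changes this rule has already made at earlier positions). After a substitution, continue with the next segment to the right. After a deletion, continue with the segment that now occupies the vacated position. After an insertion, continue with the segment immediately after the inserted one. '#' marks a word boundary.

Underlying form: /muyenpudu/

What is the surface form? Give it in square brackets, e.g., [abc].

(1) Nasal Place Assimilation: [muyenpudu] → [muyempudu]
(2) Syncope: [muyempudu] → [myempdu]
(3) Final Vowel Raising: no change — [myempdu]

[myempdu]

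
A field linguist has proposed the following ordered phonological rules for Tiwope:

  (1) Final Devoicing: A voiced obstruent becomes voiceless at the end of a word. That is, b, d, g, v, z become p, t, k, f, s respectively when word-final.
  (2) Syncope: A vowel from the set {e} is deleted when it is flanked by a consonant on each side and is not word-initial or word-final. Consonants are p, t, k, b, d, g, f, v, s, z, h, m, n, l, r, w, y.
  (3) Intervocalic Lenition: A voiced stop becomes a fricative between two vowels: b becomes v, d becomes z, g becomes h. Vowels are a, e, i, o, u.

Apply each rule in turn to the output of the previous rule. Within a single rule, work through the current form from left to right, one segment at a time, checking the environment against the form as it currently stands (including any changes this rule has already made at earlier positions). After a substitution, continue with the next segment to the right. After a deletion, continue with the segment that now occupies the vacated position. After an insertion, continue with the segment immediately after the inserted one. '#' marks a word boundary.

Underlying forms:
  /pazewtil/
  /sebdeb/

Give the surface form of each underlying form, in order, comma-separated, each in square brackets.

[pazwtil], [sbdp]

/pazewtil/:
  (1) Final Devoicing: no change — [pazewtil]
  (2) Syncope: [pazewtil] → [pazwtil]
  (3) Intervocalic Lenition: no change — [pazwtil]
/sebdeb/:
  (1) Final Devoicing: [sebdeb] → [sebdep]
  (2) Syncope: [sebdep] → [sbdp]
  (3) Intervocalic Lenition: no change — [sbdp]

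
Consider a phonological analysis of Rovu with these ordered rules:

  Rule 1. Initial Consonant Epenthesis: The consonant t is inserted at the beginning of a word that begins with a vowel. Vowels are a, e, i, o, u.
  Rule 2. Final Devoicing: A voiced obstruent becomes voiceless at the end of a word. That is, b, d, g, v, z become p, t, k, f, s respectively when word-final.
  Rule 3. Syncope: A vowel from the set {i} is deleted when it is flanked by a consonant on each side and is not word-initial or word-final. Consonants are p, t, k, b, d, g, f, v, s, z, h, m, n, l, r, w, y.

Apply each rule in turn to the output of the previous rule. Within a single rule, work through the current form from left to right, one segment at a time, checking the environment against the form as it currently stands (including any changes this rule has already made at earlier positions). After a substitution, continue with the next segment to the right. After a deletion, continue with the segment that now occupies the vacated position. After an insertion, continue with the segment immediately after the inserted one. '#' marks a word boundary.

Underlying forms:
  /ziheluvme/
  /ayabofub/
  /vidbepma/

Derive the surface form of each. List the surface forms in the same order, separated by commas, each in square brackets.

/ziheluvme/:
  Rule 1 Initial Consonant Epenthesis: no change — [ziheluvme]
  Rule 2 Final Devoicing: no change — [ziheluvme]
  Rule 3 Syncope: [ziheluvme] → [zheluvme]
/ayabofub/:
  Rule 1 Initial Consonant Epenthesis: [ayabofub] → [tayabofub]
  Rule 2 Final Devoicing: [tayabofub] → [tayabofup]
  Rule 3 Syncope: no change — [tayabofup]
/vidbepma/:
  Rule 1 Initial Consonant Epenthesis: no change — [vidbepma]
  Rule 2 Final Devoicing: no change — [vidbepma]
  Rule 3 Syncope: [vidbepma] → [vdbepma]

[zheluvme], [tayabofup], [vdbepma]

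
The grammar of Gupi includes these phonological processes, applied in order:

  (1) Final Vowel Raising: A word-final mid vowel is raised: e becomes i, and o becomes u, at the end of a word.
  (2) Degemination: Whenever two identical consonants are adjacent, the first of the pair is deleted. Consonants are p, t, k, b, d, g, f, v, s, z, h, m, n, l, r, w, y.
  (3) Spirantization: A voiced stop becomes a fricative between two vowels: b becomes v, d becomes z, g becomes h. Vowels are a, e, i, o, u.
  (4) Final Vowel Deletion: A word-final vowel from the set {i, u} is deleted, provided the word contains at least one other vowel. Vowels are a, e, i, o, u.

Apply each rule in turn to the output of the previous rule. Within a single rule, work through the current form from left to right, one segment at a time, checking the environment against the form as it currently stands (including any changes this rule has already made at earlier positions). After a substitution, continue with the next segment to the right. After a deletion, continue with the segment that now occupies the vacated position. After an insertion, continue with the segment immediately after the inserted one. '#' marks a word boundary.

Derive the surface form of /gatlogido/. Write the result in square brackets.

(1) Final Vowel Raising: [gatlogido] → [gatlogidu]
(2) Degemination: no change — [gatlogidu]
(3) Spirantization: [gatlogidu] → [gatlohizu]
(4) Final Vowel Deletion: [gatlohizu] → [gatlohiz]

[gatlohiz]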